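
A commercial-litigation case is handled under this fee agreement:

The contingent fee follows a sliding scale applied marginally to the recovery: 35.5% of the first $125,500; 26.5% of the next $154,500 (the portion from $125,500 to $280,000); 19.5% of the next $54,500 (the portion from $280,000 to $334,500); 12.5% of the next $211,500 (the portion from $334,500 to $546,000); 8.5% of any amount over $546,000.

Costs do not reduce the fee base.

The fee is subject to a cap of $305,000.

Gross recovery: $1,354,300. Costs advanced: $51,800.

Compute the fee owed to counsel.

$191,265.50

Fee base is the gross recovery, $1,354,300; costs are reimbursed separately.
First $125,500 at 35.5% = $44,552.50
Next $154,500 at 26.5% = $40,942.50
Next $54,500 at 19.5% = $10,627.50
Next $211,500 at 12.5% = $26,437.50
Remaining $808,300 at 8.5% = $68,705.50
Fee: $44,552.50 + $40,942.50 + $10,627.50 + $26,437.50 + $68,705.50 = $191,265.50
$191,265.50 is under the $305,000 cap.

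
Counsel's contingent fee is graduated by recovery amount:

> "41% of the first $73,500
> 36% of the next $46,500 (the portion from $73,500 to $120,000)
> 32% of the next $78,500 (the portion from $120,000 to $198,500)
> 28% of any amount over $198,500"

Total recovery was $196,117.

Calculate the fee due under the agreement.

$71,232.44

First $73,500 at 41% = $30,135.00
Next $46,500 at 36% = $16,740.00
Remaining $76,117 at 32% = $24,357.44
Fee: $30,135.00 + $16,740.00 + $24,357.44 = $71,232.44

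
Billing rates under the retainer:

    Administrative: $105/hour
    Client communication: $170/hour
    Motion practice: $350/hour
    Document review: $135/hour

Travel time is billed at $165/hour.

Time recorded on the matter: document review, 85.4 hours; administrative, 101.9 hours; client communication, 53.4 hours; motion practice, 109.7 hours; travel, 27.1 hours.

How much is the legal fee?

$74,173.00

Administrative: 101.9 × $105 = $10,699.50
Client communication: 53.4 × $170 = $9,078.00
Motion practice: 109.7 × $350 = $38,395.00
Document review: 85.4 × $135 = $11,529.00
Subtotal: $10,699.50 + $9,078.00 + $38,395.00 + $11,529.00 = $69,701.50
Travel: 27.1 × $165 = $4,471.50
Total: $69,701.50 + $4,471.50 = $74,173.00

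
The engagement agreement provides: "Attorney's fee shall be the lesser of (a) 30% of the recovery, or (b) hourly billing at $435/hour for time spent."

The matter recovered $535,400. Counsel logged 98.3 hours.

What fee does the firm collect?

$42,760.50

(a) 30% of $535,400 = $160,620.00
(b) 98.3 × $435 = $42,760.50
The lesser is (b): $42,760.50.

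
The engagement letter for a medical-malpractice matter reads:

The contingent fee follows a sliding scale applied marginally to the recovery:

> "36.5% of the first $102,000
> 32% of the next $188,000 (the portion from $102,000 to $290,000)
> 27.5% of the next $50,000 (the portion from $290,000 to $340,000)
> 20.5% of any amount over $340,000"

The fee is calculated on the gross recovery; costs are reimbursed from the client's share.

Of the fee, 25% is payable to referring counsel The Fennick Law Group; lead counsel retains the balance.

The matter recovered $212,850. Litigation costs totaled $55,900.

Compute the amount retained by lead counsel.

Fee base is the gross recovery, $212,850; costs are reimbursed separately.
First $102,000 at 36.5% = $37,230.00
Remaining $110,850 at 32% = $35,472.00
Fee: $37,230.00 + $35,472.00 = $72,702.00
Referral share: 25% of $72,702.00 = $18,175.50; lead counsel retains $72,702.00 − $18,175.50 = $54,526.50.

$54,526.50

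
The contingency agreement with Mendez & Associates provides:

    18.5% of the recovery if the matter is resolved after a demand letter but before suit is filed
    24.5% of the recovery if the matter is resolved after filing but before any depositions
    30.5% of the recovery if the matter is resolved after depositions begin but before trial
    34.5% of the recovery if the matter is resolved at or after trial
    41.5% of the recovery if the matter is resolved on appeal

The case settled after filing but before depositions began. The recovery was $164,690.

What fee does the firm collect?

$40,349.05

The matter settled after filing but before depositions began, so the 24.5% rate applies.
$164,690 × 24.5% = $40,349.05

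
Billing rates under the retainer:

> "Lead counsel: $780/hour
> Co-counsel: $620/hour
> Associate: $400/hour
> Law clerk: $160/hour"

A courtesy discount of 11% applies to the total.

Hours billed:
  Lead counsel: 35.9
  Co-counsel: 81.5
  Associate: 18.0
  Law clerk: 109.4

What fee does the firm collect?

$91,880.04

Lead counsel: 35.9 × $780 = $28,002.00
Co-counsel: 81.5 × $620 = $50,530.00
Associate: 18.0 × $400 = $7,200.00
Law clerk: 109.4 × $160 = $17,504.00
Subtotal: $103,236.00
Less 11% discount: −$11,355.96
Total: $103,236.00 − $11,355.96 = $91,880.04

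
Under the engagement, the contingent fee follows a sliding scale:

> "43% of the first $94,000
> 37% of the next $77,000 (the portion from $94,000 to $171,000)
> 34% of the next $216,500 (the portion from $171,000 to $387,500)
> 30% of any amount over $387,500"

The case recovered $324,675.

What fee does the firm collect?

First $94,000 at 43% = $40,420.00
Next $77,000 at 37% = $28,490.00
Remaining $153,675 at 34% = $52,249.50
Fee: $40,420.00 + $28,490.00 + $52,249.50 = $121,159.50

$121,159.50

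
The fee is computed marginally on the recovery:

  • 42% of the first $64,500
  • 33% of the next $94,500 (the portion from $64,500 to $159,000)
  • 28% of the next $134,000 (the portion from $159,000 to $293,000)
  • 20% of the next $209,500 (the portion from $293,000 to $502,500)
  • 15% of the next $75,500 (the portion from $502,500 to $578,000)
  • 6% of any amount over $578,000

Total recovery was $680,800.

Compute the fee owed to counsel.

First $64,500 at 42% = $27,090.00
Next $94,500 at 33% = $31,185.00
Next $134,000 at 28% = $37,520.00
Next $209,500 at 20% = $41,900.00
Next $75,500 at 15% = $11,325.00
Remaining $102,800 at 6% = $6,168.00
Fee: $27,090.00 + $31,185.00 + $37,520.00 + $41,900.00 + $11,325.00 + $6,168.00 = $155,188.00

$155,188.00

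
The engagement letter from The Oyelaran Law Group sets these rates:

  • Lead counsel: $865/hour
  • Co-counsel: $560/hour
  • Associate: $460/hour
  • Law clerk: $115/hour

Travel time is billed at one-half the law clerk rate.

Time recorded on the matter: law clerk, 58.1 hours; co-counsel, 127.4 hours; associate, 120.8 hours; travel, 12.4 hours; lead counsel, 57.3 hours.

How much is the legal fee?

$183,871.00

Lead counsel: 57.3 × $865 = $49,564.50
Co-counsel: 127.4 × $560 = $71,344.00
Associate: 120.8 × $460 = $55,568.00
Law clerk: 58.1 × $115 = $6,681.50
Subtotal: $49,564.50 + $71,344.00 + $55,568.00 + $6,681.50 = $183,158.00
Travel: 12.4 × ($115 ÷ 2) = 12.4 × $57.50 = $713.00
Total: $183,158.00 + $713.00 = $183,871.00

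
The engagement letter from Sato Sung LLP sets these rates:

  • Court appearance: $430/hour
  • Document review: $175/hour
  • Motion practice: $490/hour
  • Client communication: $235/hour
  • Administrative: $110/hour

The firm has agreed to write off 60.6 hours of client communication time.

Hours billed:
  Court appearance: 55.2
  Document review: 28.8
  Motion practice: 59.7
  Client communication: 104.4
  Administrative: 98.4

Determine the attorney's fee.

$79,146.00

Court appearance: 55.2 × $430 = $23,736.00
Document review: 28.8 × $175 = $5,040.00
Motion practice: 59.7 × $490 = $29,253.00
Client communication: 104.4 × $235 = $24,534.00
Administrative: 98.4 × $110 = $10,824.00
Subtotal: $93,387.00
Write-off: 60.6 × $235 = $14,241.00
Total: $93,387.00 − $14,241.00 = $79,146.00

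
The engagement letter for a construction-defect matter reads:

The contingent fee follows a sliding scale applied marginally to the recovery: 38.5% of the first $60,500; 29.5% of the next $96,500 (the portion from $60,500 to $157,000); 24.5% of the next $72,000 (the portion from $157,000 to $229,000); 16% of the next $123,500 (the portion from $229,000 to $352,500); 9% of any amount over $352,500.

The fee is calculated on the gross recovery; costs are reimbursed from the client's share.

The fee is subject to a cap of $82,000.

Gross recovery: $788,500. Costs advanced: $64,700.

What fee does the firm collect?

$82,000.00

Fee base is the gross recovery, $788,500; costs are reimbursed separately.
First $60,500 at 38.5% = $23,292.50
Next $96,500 at 29.5% = $28,467.50
Next $72,000 at 24.5% = $17,640.00
Next $123,500 at 16% = $19,760.00
Remaining $436,000 at 9% = $39,240.00
Fee: $23,292.50 + $28,467.50 + $17,640.00 + $19,760.00 + $39,240.00 = $128,400.00
$128,400.00 exceeds the $82,000 cap, so the fee is capped at $82,000.00.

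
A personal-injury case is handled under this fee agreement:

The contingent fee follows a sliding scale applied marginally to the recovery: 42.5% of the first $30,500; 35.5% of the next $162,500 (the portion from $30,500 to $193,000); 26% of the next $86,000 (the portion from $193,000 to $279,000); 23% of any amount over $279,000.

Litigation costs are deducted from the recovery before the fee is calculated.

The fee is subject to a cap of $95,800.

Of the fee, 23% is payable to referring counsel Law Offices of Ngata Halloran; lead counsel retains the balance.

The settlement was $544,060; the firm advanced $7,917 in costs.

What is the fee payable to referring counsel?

$22,034.00

Fee base (net of costs): $544,060 − $7,917 = $536,143
First $30,500 at 42.5% = $12,962.50
Next $162,500 at 35.5% = $57,687.50
Next $86,000 at 26% = $22,360.00
Remaining $257,143 at 23% = $59,142.89
Fee: $12,962.50 + $57,687.50 + $22,360.00 + $59,142.89 = $152,152.89
$152,152.89 exceeds the $95,800 cap, so the fee is capped at $95,800.00.
Referral share: 23% of $95,800.00 = $22,034.00; lead counsel retains $95,800.00 − $22,034.00 = $73,766.00.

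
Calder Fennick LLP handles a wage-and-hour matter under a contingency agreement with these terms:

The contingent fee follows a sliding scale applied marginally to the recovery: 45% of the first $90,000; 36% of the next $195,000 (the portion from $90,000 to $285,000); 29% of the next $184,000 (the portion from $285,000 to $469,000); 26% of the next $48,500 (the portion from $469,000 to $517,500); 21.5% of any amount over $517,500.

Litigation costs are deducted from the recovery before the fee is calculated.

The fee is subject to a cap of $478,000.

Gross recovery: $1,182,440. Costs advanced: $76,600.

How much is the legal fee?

$303,163.10

Fee base (net of costs): $1,182,440 − $76,600 = $1,105,840
First $90,000 at 45% = $40,500.00
Next $195,000 at 36% = $70,200.00
Next $184,000 at 29% = $53,360.00
Next $48,500 at 26% = $12,610.00
Remaining $588,340 at 21.5% = $126,493.10
Fee: $40,500.00 + $70,200.00 + $53,360.00 + $12,610.00 + $126,493.10 = $303,163.10
$303,163.10 is under the $478,000 cap.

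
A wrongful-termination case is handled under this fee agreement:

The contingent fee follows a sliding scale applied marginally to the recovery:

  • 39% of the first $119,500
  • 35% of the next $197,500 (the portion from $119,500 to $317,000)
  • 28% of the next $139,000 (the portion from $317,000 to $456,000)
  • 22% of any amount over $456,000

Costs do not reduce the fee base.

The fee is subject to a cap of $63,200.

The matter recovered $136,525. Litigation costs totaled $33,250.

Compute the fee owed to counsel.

Fee base is the gross recovery, $136,525; costs are reimbursed separately.
First $119,500 at 39% = $46,605.00
Remaining $17,025 at 35% = $5,958.75
Fee: $46,605.00 + $5,958.75 = $52,563.75
$52,563.75 is under the $63,200 cap.

$52,563.75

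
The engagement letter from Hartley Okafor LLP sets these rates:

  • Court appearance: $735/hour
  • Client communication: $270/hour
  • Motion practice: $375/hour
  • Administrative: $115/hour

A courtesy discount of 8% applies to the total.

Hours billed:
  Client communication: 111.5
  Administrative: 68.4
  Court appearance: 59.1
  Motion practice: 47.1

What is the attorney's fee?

$91,146.24

Court appearance: 59.1 × $735 = $43,438.50
Client communication: 111.5 × $270 = $30,105.00
Motion practice: 47.1 × $375 = $17,662.50
Administrative: 68.4 × $115 = $7,866.00
Subtotal: $99,072.00
Less 8% discount: −$7,925.76
Total: $99,072.00 − $7,925.76 = $91,146.24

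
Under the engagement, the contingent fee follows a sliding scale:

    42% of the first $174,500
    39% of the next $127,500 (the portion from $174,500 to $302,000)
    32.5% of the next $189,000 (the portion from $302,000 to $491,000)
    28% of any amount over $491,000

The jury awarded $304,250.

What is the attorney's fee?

First $174,500 at 42% = $73,290.00
Next $127,500 at 39% = $49,725.00
Remaining $2,250 at 32.5% = $731.25
Fee: $73,290.00 + $49,725.00 + $731.25 = $123,746.25

$123,746.25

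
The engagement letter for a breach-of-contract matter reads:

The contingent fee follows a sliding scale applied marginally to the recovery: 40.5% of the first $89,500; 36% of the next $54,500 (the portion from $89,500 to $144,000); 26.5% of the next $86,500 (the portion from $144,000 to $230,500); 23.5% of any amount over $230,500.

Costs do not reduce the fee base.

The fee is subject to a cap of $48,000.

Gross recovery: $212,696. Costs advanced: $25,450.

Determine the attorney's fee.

Fee base is the gross recovery, $212,696; costs are reimbursed separately.
First $89,500 at 40.5% = $36,247.50
Next $54,500 at 36% = $19,620.00
Remaining $68,696 at 26.5% = $18,204.44
Fee: $36,247.50 + $19,620.00 + $18,204.44 = $74,071.94
$74,071.94 exceeds the $48,000 cap, so the fee is capped at $48,000.00.

$48,000.00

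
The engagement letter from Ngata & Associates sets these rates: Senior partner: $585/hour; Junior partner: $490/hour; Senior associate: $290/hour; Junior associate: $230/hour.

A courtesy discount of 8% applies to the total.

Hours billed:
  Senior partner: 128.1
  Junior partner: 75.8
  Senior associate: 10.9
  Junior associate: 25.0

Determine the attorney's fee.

$111,312.18

Senior partner: 128.1 × $585 = $74,938.50
Junior partner: 75.8 × $490 = $37,142.00
Senior associate: 10.9 × $290 = $3,161.00
Junior associate: 25.0 × $230 = $5,750.00
Subtotal: $120,991.50
Less 8% discount: −$9,679.32
Total: $120,991.50 − $9,679.32 = $111,312.18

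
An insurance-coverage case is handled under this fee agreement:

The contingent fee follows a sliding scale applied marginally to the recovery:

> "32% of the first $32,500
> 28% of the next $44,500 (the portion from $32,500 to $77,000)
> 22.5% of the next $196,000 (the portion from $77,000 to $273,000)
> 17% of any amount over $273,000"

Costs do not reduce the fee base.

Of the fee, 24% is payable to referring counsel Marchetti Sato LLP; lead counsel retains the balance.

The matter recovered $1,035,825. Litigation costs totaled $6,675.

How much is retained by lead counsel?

Fee base is the gross recovery, $1,035,825; costs are reimbursed separately.
First $32,500 at 32% = $10,400.00
Next $44,500 at 28% = $12,460.00
Next $196,000 at 22.5% = $44,100.00
Remaining $762,825 at 17% = $129,680.25
Fee: $10,400.00 + $12,460.00 + $44,100.00 + $129,680.25 = $196,640.25
Referral share: 24% of $196,640.25 = $47,193.66; lead counsel retains $196,640.25 − $47,193.66 = $149,446.59.

$149,446.59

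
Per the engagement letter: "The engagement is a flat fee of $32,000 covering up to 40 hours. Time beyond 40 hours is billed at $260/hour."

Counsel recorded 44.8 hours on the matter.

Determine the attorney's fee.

$33,248.00

Flat fee: $32,000.00
Excess hours: 44.8 − 40 = 4.8
Overrun: 4.8 × $260 = $1,248.00
Total: $32,000.00 + $1,248.00 = $33,248.00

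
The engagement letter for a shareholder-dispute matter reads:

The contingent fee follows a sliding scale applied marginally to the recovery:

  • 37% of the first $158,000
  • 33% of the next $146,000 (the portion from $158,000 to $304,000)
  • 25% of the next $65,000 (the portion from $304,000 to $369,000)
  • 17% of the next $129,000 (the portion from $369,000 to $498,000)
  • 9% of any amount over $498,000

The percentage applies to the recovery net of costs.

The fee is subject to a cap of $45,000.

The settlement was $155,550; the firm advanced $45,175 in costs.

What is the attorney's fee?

Fee base (net of costs): $155,550 − $45,175 = $110,375
First $110,375 at 37% = $40,838.75
$40,838.75 is under the $45,000 cap.

$40,838.75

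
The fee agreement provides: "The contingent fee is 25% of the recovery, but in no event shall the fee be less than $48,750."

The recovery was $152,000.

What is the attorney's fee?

$48,750.00

25% of $152,000 = $38,000.00
That is below the $48,750 minimum, so the minimum applies.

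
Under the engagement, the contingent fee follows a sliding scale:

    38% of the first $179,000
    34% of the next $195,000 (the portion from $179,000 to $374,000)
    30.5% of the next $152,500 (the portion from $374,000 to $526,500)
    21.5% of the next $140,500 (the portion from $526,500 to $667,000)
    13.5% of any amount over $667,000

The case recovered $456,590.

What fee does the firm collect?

$159,509.95

First $179,000 at 38% = $68,020.00
Next $195,000 at 34% = $66,300.00
Remaining $82,590 at 30.5% = $25,189.95
Fee: $68,020.00 + $66,300.00 + $25,189.95 = $159,509.95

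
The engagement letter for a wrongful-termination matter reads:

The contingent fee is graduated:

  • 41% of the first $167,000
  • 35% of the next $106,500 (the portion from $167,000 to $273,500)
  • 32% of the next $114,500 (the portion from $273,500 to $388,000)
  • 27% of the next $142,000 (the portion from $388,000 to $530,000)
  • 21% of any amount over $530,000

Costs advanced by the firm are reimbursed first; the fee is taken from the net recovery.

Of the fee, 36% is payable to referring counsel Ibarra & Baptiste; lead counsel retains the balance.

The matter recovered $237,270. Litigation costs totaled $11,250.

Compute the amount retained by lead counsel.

$57,041.28

Fee base (net of costs): $237,270 − $11,250 = $226,020
First $167,000 at 41% = $68,470.00
Remaining $59,020 at 35% = $20,657.00
Fee: $68,470.00 + $20,657.00 = $89,127.00
Referral share: 36% of $89,127.00 = $32,085.72; lead counsel retains $89,127.00 − $32,085.72 = $57,041.28.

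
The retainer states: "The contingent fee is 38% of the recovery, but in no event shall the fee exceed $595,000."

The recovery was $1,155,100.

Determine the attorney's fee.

38% of $1,155,100 = $438,938.00
That is under the $595,000 cap.

$438,938.00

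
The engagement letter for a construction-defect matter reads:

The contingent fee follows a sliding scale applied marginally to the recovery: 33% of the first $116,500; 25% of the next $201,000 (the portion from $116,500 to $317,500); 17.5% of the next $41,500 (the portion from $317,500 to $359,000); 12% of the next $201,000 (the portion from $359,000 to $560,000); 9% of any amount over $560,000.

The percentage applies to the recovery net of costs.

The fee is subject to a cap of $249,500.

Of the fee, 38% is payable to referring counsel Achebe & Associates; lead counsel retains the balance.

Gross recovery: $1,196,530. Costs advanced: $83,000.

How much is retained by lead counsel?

$105,335.02

Fee base (net of costs): $1,196,530 − $83,000 = $1,113,530
First $116,500 at 33% = $38,445.00
Next $201,000 at 25% = $50,250.00
Next $41,500 at 17.5% = $7,262.50
Next $201,000 at 12% = $24,120.00
Remaining $553,530 at 9% = $49,817.70
Fee: $38,445.00 + $50,250.00 + $7,262.50 + $24,120.00 + $49,817.70 = $169,895.20
$169,895.20 is under the $249,500 cap.
Referral share: 38% of $169,895.20 = $64,560.18; lead counsel retains $169,895.20 − $64,560.18 = $105,335.02.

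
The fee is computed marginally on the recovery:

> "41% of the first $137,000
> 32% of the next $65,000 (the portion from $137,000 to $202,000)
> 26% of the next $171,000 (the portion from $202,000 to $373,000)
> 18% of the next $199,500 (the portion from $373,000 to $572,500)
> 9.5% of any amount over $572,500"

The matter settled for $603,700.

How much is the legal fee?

First $137,000 at 41% = $56,170.00
Next $65,000 at 32% = $20,800.00
Next $171,000 at 26% = $44,460.00
Next $199,500 at 18% = $35,910.00
Remaining $31,200 at 9.5% = $2,964.00
Fee: $56,170.00 + $20,800.00 + $44,460.00 + $35,910.00 + $2,964.00 = $160,304.00

$160,304.00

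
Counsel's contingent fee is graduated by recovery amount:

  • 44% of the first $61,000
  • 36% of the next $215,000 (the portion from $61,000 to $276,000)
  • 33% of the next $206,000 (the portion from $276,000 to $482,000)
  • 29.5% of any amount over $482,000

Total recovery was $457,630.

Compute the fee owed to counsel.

$164,177.90

First $61,000 at 44% = $26,840.00
Next $215,000 at 36% = $77,400.00
Remaining $181,630 at 33% = $59,937.90
Fee: $26,840.00 + $77,400.00 + $59,937.90 = $164,177.90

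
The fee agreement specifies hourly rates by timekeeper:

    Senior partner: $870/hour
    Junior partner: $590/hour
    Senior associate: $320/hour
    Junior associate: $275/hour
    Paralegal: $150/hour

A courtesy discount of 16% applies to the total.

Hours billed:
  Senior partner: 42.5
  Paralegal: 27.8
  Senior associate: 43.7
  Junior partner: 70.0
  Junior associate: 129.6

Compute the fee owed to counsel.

$110,937.96

Senior partner: 42.5 × $870 = $36,975.00
Junior partner: 70.0 × $590 = $41,300.00
Senior associate: 43.7 × $320 = $13,984.00
Junior associate: 129.6 × $275 = $35,640.00
Paralegal: 27.8 × $150 = $4,170.00
Subtotal: $132,069.00
Less 16% discount: −$21,131.04
Total: $132,069.00 − $21,131.04 = $110,937.96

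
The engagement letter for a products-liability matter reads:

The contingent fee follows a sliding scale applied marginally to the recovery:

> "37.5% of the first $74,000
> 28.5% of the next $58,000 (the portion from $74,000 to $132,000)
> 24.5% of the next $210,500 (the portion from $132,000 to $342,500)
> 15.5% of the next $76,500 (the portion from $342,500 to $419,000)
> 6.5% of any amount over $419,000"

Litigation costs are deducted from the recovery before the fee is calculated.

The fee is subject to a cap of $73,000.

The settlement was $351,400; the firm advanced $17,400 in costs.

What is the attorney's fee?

$73,000.00

Fee base (net of costs): $351,400 − $17,400 = $334,000
First $74,000 at 37.5% = $27,750.00
Next $58,000 at 28.5% = $16,530.00
Remaining $202,000 at 24.5% = $49,490.00
Fee: $27,750.00 + $16,530.00 + $49,490.00 = $93,770.00
$93,770.00 exceeds the $73,000 cap, so the fee is capped at $73,000.00.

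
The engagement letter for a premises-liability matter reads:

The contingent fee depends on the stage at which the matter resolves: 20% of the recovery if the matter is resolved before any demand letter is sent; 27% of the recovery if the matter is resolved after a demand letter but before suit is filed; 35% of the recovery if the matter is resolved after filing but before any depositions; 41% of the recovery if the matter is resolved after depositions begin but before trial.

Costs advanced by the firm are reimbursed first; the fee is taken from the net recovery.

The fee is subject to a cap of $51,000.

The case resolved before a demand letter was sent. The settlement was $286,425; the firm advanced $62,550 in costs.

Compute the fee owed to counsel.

$44,775.00

Fee base (net of costs): $286,425 − $62,550 = $223,875
The matter resolved before a demand letter was sent, so the 20% rate applies.
$223,875 × 20% = $44,775.00
$44,775.00 is under the $51,000 cap.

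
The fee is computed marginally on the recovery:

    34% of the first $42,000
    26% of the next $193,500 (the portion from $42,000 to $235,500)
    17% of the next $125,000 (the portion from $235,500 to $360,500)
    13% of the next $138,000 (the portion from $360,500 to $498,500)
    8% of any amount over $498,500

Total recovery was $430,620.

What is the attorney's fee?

$94,955.60

First $42,000 at 34% = $14,280.00
Next $193,500 at 26% = $50,310.00
Next $125,000 at 17% = $21,250.00
Remaining $70,120 at 13% = $9,115.60
Fee: $14,280.00 + $50,310.00 + $21,250.00 + $9,115.60 = $94,955.60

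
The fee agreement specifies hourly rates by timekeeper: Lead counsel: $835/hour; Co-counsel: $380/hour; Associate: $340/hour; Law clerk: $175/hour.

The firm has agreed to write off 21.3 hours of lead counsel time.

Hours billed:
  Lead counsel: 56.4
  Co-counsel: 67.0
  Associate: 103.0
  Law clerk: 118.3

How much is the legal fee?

Lead counsel: 56.4 × $835 = $47,094.00
Co-counsel: 67.0 × $380 = $25,460.00
Associate: 103.0 × $340 = $35,020.00
Law clerk: 118.3 × $175 = $20,702.50
Subtotal: $128,276.50
Write-off: 21.3 × $835 = $17,785.50
Total: $128,276.50 − $17,785.50 = $110,491.00

$110,491.00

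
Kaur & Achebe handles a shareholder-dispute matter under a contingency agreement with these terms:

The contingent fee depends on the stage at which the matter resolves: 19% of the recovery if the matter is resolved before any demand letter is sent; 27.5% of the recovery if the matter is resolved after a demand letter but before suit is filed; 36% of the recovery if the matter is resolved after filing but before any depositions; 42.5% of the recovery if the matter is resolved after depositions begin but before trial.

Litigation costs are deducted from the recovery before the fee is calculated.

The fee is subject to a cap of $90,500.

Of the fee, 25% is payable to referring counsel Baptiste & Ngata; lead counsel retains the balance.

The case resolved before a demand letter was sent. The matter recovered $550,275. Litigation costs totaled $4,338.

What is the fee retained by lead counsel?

Fee base (net of costs): $550,275 − $4,338 = $545,937
The matter resolved before a demand letter was sent, so the 19% rate applies.
$545,937 × 19% = $103,728.03
$103,728.03 exceeds the $90,500 cap, so the fee is capped at $90,500.00.
Referral share: 25% of $90,500.00 = $22,625.00; lead counsel retains $90,500.00 − $22,625.00 = $67,875.00.

$67,875.00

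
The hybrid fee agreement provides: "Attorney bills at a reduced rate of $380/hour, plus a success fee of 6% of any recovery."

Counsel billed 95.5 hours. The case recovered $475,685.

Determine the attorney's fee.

$64,831.10

Hourly: 95.5 × $380 = $36,290.00
Success fee: 6% of $475,685 = $28,541.10
Total: $36,290.00 + $28,541.10 = $64,831.10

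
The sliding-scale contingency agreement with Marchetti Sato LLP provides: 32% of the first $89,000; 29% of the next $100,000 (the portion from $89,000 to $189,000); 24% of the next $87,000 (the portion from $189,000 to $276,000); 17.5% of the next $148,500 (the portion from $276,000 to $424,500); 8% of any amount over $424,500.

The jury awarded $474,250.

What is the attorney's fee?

First $89,000 at 32% = $28,480.00
Next $100,000 at 29% = $29,000.00
Next $87,000 at 24% = $20,880.00
Next $148,500 at 17.5% = $25,987.50
Remaining $49,750 at 8% = $3,980.00
Fee: $28,480.00 + $29,000.00 + $20,880.00 + $25,987.50 + $3,980.00 = $108,327.50

$108,327.50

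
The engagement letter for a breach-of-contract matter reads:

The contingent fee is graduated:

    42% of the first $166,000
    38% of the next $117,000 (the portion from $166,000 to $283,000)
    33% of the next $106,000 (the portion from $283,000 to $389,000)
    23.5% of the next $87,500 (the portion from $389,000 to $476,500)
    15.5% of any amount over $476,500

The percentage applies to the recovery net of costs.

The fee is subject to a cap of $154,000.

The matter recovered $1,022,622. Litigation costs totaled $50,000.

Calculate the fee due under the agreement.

$154,000.00

Fee base (net of costs): $1,022,622 − $50,000 = $972,622
First $166,000 at 42% = $69,720.00
Next $117,000 at 38% = $44,460.00
Next $106,000 at 33% = $34,980.00
Next $87,500 at 23.5% = $20,562.50
Remaining $496,122 at 15.5% = $76,898.91
Fee: $69,720.00 + $44,460.00 + $34,980.00 + $20,562.50 + $76,898.91 = $246,621.41
$246,621.41 exceeds the $154,000 cap, so the fee is capped at $154,000.00.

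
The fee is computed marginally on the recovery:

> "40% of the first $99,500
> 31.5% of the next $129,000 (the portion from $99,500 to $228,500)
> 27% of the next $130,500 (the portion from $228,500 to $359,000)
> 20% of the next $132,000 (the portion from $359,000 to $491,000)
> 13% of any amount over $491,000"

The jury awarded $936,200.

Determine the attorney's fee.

$199,946.00

First $99,500 at 40% = $39,800.00
Next $129,000 at 31.5% = $40,635.00
Next $130,500 at 27% = $35,235.00
Next $132,000 at 20% = $26,400.00
Remaining $445,200 at 13% = $57,876.00
Fee: $39,800.00 + $40,635.00 + $35,235.00 + $26,400.00 + $57,876.00 = $199,946.00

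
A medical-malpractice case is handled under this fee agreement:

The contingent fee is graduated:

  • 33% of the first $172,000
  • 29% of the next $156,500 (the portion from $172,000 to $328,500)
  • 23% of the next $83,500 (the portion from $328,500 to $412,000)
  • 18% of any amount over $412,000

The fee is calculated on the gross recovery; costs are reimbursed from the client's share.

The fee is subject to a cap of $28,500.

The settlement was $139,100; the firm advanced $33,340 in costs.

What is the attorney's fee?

Fee base is the gross recovery, $139,100; costs are reimbursed separately.
First $139,100 at 33% = $45,903.00
$45,903.00 exceeds the $28,500 cap, so the fee is capped at $28,500.00.

$28,500.00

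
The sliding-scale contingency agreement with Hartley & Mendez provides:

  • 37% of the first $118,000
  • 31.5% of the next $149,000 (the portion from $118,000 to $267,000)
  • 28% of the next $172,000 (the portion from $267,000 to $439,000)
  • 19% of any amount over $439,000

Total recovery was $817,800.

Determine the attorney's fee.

First $118,000 at 37% = $43,660.00
Next $149,000 at 31.5% = $46,935.00
Next $172,000 at 28% = $48,160.00
Remaining $378,800 at 19% = $71,972.00
Fee: $43,660.00 + $46,935.00 + $48,160.00 + $71,972.00 = $210,727.00

$210,727.00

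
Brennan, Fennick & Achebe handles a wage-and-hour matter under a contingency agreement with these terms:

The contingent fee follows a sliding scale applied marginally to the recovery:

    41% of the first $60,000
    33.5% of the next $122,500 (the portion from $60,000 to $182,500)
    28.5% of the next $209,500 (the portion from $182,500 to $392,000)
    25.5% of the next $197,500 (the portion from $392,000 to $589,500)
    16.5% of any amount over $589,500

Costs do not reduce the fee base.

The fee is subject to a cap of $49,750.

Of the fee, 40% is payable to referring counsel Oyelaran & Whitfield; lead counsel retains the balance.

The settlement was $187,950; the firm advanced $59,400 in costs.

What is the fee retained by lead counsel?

Fee base is the gross recovery, $187,950; costs are reimbursed separately.
First $60,000 at 41% = $24,600.00
Next $122,500 at 33.5% = $41,037.50
Remaining $5,450 at 28.5% = $1,553.25
Fee: $24,600.00 + $41,037.50 + $1,553.25 = $67,190.75
$67,190.75 exceeds the $49,750 cap, so the fee is capped at $49,750.00.
Referral share: 40% of $49,750.00 = $19,900.00; lead counsel retains $49,750.00 − $19,900.00 = $29,850.00.

$29,850.00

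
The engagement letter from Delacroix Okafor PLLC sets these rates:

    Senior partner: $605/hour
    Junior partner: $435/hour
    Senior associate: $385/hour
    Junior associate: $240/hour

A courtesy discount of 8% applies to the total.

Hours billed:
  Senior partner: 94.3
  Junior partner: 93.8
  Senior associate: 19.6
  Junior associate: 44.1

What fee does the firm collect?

Senior partner: 94.3 × $605 = $57,051.50
Junior partner: 93.8 × $435 = $40,803.00
Senior associate: 19.6 × $385 = $7,546.00
Junior associate: 44.1 × $240 = $10,584.00
Subtotal: $115,984.50
Less 8% discount: −$9,278.76
Total: $115,984.50 − $9,278.76 = $106,705.74

$106,705.74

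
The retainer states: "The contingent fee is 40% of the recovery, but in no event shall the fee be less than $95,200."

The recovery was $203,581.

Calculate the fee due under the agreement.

40% of $203,581 = $81,432.40
That is below the $95,200 minimum, so the minimum applies.

$95,200.00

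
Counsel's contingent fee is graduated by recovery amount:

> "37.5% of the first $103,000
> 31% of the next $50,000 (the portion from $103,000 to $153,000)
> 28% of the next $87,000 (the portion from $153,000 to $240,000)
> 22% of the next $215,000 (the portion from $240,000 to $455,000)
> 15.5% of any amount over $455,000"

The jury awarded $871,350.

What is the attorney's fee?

First $103,000 at 37.5% = $38,625.00
Next $50,000 at 31% = $15,500.00
Next $87,000 at 28% = $24,360.00
Next $215,000 at 22% = $47,300.00
Remaining $416,350 at 15.5% = $64,534.25
Fee: $38,625.00 + $15,500.00 + $24,360.00 + $47,300.00 + $64,534.25 = $190,319.25

$190,319.25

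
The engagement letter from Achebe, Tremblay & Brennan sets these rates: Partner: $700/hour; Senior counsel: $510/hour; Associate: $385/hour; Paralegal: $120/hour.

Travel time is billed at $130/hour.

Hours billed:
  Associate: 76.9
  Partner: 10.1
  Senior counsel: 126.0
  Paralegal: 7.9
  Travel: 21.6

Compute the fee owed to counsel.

Partner: 10.1 × $700 = $7,070.00
Senior counsel: 126.0 × $510 = $64,260.00
Associate: 76.9 × $385 = $29,606.50
Paralegal: 7.9 × $120 = $948.00
Subtotal: $7,070.00 + $64,260.00 + $29,606.50 + $948.00 = $101,884.50
Travel: 21.6 × $130 = $2,808.00
Total: $101,884.50 + $2,808.00 = $104,692.50

$104,692.50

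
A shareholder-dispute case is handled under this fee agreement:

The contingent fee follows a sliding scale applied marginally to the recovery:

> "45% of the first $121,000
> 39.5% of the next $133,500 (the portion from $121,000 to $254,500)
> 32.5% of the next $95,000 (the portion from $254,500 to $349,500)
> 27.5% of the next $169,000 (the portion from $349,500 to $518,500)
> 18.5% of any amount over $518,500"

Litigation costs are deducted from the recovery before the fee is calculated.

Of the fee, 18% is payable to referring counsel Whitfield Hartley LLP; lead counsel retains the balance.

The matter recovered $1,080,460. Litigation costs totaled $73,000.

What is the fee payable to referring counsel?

$49,498.22

Fee base (net of costs): $1,080,460 − $73,000 = $1,007,460
First $121,000 at 45% = $54,450.00
Next $133,500 at 39.5% = $52,732.50
Next $95,000 at 32.5% = $30,875.00
Next $169,000 at 27.5% = $46,475.00
Remaining $488,960 at 18.5% = $90,457.60
Fee: $54,450.00 + $52,732.50 + $30,875.00 + $46,475.00 + $90,457.60 = $274,990.10
Referral share: 18% of $274,990.10 = $49,498.22; lead counsel retains $274,990.10 − $49,498.22 = $225,491.88.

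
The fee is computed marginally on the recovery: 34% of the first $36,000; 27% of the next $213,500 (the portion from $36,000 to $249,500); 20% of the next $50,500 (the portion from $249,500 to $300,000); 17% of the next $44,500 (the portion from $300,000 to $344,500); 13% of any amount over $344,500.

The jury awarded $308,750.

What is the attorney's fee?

$81,472.50

First $36,000 at 34% = $12,240.00
Next $213,500 at 27% = $57,645.00
Next $50,500 at 20% = $10,100.00
Remaining $8,750 at 17% = $1,487.50
Fee: $12,240.00 + $57,645.00 + $10,100.00 + $1,487.50 = $81,472.50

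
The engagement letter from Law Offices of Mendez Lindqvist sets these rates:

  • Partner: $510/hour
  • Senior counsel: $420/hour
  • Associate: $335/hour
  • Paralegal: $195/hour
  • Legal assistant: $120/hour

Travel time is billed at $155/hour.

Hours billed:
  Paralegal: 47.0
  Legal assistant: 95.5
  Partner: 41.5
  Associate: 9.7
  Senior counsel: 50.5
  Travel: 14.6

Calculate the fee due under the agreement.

$68,512.50

Partner: 41.5 × $510 = $21,165.00
Senior counsel: 50.5 × $420 = $21,210.00
Associate: 9.7 × $335 = $3,249.50
Paralegal: 47.0 × $195 = $9,165.00
Legal assistant: 95.5 × $120 = $11,460.00
Subtotal: $21,165.00 + $21,210.00 + $3,249.50 + $9,165.00 + $11,460.00 = $66,249.50
Travel: 14.6 × $155 = $2,263.00
Total: $66,249.50 + $2,263.00 = $68,512.50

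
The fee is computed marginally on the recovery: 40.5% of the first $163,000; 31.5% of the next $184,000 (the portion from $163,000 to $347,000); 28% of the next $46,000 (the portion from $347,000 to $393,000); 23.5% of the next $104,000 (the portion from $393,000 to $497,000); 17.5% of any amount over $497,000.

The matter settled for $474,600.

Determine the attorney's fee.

First $163,000 at 40.5% = $66,015.00
Next $184,000 at 31.5% = $57,960.00
Next $46,000 at 28% = $12,880.00
Remaining $81,600 at 23.5% = $19,176.00
Fee: $66,015.00 + $57,960.00 + $12,880.00 + $19,176.00 = $156,031.00

$156,031.00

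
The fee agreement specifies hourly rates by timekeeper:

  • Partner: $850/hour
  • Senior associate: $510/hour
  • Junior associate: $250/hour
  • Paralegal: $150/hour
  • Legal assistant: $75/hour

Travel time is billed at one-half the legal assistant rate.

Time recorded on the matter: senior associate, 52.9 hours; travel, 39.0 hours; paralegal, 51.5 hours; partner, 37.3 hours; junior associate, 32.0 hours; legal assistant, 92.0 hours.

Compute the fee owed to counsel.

Partner: 37.3 × $850 = $31,705.00
Senior associate: 52.9 × $510 = $26,979.00
Junior associate: 32.0 × $250 = $8,000.00
Paralegal: 51.5 × $150 = $7,725.00
Legal assistant: 92.0 × $75 = $6,900.00
Subtotal: $31,705.00 + $26,979.00 + $8,000.00 + $7,725.00 + $6,900.00 = $81,309.00
Travel: 39.0 × ($75 ÷ 2) = 39.0 × $37.50 = $1,462.50
Total: $81,309.00 + $1,462.50 = $82,771.50

$82,771.50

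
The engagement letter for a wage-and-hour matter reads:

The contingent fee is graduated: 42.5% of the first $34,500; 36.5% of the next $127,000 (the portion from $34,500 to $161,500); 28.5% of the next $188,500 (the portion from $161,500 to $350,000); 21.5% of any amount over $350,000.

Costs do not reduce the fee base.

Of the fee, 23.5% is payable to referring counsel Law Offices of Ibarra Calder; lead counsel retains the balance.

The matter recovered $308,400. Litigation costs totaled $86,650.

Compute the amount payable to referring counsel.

$24,177.74

Fee base is the gross recovery, $308,400; costs are reimbursed separately.
First $34,500 at 42.5% = $14,662.50
Next $127,000 at 36.5% = $46,355.00
Remaining $146,900 at 28.5% = $41,866.50
Fee: $14,662.50 + $46,355.00 + $41,866.50 = $102,884.00
Referral share: 23.5% of $102,884.00 = $24,177.74; lead counsel retains $102,884.00 − $24,177.74 = $78,706.26.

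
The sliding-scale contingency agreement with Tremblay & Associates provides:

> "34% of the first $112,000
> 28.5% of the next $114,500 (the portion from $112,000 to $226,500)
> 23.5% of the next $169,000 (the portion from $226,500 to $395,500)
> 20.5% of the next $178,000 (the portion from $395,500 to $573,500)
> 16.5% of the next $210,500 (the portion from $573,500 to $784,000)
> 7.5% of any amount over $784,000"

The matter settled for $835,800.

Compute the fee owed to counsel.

First $112,000 at 34% = $38,080.00
Next $114,500 at 28.5% = $32,632.50
Next $169,000 at 23.5% = $39,715.00
Next $178,000 at 20.5% = $36,490.00
Next $210,500 at 16.5% = $34,732.50
Remaining $51,800 at 7.5% = $3,885.00
Fee: $38,080.00 + $32,632.50 + $39,715.00 + $36,490.00 + $34,732.50 + $3,885.00 = $185,535.00

$185,535.00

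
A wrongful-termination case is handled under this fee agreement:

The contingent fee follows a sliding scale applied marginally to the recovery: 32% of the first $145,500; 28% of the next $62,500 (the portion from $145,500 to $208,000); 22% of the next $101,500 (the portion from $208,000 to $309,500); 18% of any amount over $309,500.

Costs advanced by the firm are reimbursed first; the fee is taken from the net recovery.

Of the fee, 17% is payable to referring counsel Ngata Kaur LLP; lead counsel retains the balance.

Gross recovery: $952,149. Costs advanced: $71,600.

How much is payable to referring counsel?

$32,160.40

Fee base (net of costs): $952,149 − $71,600 = $880,549
First $145,500 at 32% = $46,560.00
Next $62,500 at 28% = $17,500.00
Next $101,500 at 22% = $22,330.00
Remaining $571,049 at 18% = $102,788.82
Fee: $46,560.00 + $17,500.00 + $22,330.00 + $102,788.82 = $189,178.82
Referral share: 17% of $189,178.82 = $32,160.40; lead counsel retains $189,178.82 − $32,160.40 = $157,018.42.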